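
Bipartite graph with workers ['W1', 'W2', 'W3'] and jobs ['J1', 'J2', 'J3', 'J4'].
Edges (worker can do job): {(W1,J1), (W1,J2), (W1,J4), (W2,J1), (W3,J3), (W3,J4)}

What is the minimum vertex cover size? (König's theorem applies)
Minimum vertex cover size = 3

By König's theorem: in bipartite graphs,
min vertex cover = max matching = 3

Maximum matching has size 3, so minimum vertex cover also has size 3.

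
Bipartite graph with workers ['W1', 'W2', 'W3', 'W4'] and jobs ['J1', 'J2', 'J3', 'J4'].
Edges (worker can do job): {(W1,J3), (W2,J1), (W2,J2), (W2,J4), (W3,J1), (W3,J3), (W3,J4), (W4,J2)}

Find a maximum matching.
Matching: {(W1,J3), (W2,J1), (W3,J4), (W4,J2)}

Maximum matching (size 4):
  W1 → J3
  W2 → J1
  W3 → J4
  W4 → J2

Each worker is assigned to at most one job, and each job to at most one worker.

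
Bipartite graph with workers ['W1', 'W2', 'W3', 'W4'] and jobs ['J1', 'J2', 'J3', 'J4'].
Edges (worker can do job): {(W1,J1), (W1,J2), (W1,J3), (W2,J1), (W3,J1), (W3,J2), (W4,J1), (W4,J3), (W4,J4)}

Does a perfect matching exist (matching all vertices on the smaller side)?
Yes, perfect matching exists (size 4)

Perfect matching: {(W1,J3), (W2,J1), (W3,J2), (W4,J4)}
All 4 vertices on the smaller side are matched.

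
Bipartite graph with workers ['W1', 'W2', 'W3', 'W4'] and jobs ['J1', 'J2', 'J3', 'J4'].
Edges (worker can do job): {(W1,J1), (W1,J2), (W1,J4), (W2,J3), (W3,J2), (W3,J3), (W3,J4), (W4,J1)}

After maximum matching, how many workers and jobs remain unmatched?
Unmatched: 0 workers, 0 jobs

Maximum matching size: 4
Workers: 4 total, 4 matched, 0 unmatched
Jobs: 4 total, 4 matched, 0 unmatched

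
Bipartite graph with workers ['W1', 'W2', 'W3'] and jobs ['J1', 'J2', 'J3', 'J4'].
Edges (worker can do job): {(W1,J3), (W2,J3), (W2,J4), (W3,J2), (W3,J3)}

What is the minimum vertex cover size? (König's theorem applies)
Minimum vertex cover size = 3

By König's theorem: in bipartite graphs,
min vertex cover = max matching = 3

Maximum matching has size 3, so minimum vertex cover also has size 3.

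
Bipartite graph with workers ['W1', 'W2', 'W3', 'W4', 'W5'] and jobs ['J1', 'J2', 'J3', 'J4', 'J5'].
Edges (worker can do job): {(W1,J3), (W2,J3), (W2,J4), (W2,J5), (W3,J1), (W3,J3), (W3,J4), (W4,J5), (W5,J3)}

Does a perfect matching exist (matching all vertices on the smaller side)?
No, maximum matching has size 4 < 5

Maximum matching has size 4, need 5 for perfect matching.
Unmatched workers: ['W1']
Unmatched jobs: ['J2']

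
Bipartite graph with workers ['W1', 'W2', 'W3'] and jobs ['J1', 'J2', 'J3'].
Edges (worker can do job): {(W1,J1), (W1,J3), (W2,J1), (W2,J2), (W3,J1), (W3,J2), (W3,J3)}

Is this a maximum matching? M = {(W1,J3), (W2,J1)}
No, size 2 is not maximum

Proposed matching has size 2.
Maximum matching size for this graph: 3.

This is NOT maximum - can be improved to size 3.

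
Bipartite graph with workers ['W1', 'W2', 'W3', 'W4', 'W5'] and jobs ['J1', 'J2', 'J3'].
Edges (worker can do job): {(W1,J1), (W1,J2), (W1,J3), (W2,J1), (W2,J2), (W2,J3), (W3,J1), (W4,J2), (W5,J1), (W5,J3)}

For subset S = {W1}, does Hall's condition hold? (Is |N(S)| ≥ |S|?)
Yes: |N(S)| = 3, |S| = 1

Subset S = {W1}
Neighbors N(S) = {J1, J2, J3}

|N(S)| = 3, |S| = 1
Hall's condition: |N(S)| ≥ |S| is satisfied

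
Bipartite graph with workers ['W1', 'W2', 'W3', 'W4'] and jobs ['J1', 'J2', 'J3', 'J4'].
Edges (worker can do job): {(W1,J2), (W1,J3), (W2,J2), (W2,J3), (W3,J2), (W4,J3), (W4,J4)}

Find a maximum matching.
Matching: {(W1,J3), (W3,J2), (W4,J4)}

Maximum matching (size 3):
  W1 → J3
  W3 → J2
  W4 → J4

Each worker is assigned to at most one job, and each job to at most one worker.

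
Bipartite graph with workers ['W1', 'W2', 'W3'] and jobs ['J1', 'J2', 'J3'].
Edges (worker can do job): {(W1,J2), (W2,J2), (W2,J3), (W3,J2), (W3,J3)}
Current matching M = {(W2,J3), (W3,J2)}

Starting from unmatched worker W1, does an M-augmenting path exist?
No augmenting path from W1

Alternating search from W1 reaches jobs: {J2, J3}.
Every reachable job is already matched in M, and following those matched edges back to workers exposes no further unvisited jobs.
No M-augmenting path from W1 exists.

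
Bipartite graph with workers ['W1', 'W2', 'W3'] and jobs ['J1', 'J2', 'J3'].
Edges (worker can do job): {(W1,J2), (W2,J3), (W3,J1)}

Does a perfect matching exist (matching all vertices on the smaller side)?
Yes, perfect matching exists (size 3)

Perfect matching: {(W1,J2), (W2,J3), (W3,J1)}
All 3 vertices on the smaller side are matched.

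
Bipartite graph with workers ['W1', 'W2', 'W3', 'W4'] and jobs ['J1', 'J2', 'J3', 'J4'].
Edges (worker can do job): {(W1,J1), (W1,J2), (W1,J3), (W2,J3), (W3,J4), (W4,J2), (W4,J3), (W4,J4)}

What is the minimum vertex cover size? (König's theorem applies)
Minimum vertex cover size = 4

By König's theorem: in bipartite graphs,
min vertex cover = max matching = 4

Maximum matching has size 4, so minimum vertex cover also has size 4.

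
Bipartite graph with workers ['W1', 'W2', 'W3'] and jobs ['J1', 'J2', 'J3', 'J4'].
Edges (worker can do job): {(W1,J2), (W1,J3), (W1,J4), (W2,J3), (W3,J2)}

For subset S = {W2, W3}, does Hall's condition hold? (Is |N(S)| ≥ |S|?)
Yes: |N(S)| = 2, |S| = 2

Subset S = {W2, W3}
Neighbors N(S) = {J2, J3}

|N(S)| = 2, |S| = 2
Hall's condition: |N(S)| ≥ |S| is satisfied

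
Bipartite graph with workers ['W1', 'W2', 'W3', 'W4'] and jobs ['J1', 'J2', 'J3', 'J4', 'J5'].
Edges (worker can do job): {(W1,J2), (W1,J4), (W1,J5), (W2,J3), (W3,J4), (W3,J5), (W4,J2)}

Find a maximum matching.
Matching: {(W1,J5), (W2,J3), (W3,J4), (W4,J2)}

Maximum matching (size 4):
  W1 → J5
  W2 → J3
  W3 → J4
  W4 → J2

Each worker is assigned to at most one job, and each job to at most one worker.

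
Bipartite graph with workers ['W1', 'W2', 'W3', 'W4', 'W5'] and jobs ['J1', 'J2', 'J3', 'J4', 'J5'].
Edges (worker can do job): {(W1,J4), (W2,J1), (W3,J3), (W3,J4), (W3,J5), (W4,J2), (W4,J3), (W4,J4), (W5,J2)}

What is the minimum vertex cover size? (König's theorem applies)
Minimum vertex cover size = 5

By König's theorem: in bipartite graphs,
min vertex cover = max matching = 5

Maximum matching has size 5, so minimum vertex cover also has size 5.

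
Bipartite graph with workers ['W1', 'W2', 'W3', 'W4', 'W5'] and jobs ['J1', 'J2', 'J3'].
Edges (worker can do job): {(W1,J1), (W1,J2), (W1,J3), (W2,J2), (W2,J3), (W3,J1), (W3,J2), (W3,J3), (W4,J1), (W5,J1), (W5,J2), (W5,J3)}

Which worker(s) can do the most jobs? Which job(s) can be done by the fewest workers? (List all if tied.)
Most versatile: W1, W3, W5 (3 jobs); Least covered: J1, J2, J3 (4 workers)

Worker degrees (jobs they can do): W1:3, W2:2, W3:3, W4:1, W5:3
Job degrees (workers who can do it): J1:4, J2:4, J3:4

Maximum worker degree is 3, achieved by: W1, W3, W5
Minimum job degree is 4, achieved by: J1, J2, J3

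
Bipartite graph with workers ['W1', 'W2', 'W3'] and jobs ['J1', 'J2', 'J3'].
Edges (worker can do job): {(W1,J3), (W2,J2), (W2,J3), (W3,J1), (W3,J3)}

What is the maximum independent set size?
Maximum independent set = 3

By König's theorem:
- Min vertex cover = Max matching = 3
- Max independent set = Total vertices - Min vertex cover
- Max independent set = 6 - 3 = 3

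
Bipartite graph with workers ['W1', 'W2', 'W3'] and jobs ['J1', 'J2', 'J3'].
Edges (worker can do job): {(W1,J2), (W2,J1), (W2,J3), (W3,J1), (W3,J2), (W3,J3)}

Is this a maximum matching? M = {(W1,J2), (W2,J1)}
No, size 2 is not maximum

Proposed matching has size 2.
Maximum matching size for this graph: 3.

This is NOT maximum - can be improved to size 3.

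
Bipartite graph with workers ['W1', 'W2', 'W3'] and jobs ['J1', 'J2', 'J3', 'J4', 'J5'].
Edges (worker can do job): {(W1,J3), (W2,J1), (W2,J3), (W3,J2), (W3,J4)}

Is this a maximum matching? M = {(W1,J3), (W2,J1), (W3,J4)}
Yes, size 3 is maximum

Proposed matching has size 3.
Maximum matching size for this graph: 3.

This is a maximum matching.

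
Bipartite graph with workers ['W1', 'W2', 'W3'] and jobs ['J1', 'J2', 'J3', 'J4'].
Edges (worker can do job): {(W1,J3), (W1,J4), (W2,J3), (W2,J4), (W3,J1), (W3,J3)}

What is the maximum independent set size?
Maximum independent set = 4

By König's theorem:
- Min vertex cover = Max matching = 3
- Max independent set = Total vertices - Min vertex cover
- Max independent set = 7 - 3 = 4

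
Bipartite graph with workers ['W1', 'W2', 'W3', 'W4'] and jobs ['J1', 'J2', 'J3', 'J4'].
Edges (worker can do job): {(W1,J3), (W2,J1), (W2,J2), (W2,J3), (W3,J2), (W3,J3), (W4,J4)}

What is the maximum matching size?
Maximum matching size = 4

Maximum matching: {(W1,J3), (W2,J1), (W3,J2), (W4,J4)}
Size: 4

This assigns 4 workers to 4 distinct jobs.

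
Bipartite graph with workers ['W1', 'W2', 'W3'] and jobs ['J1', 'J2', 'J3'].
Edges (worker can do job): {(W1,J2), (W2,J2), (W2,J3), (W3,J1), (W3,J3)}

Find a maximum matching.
Matching: {(W1,J2), (W2,J3), (W3,J1)}

Maximum matching (size 3):
  W1 → J2
  W2 → J3
  W3 → J1

Each worker is assigned to at most one job, and each job to at most one worker.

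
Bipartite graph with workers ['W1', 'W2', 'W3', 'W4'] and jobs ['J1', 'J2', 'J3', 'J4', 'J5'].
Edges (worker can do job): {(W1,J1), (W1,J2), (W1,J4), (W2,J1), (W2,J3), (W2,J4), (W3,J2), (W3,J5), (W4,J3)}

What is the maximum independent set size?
Maximum independent set = 5

By König's theorem:
- Min vertex cover = Max matching = 4
- Max independent set = Total vertices - Min vertex cover
- Max independent set = 9 - 4 = 5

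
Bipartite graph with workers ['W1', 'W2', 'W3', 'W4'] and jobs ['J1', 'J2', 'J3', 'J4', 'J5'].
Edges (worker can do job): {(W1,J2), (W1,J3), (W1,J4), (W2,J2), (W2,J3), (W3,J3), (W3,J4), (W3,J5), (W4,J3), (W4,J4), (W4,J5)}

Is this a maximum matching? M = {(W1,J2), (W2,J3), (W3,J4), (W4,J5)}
Yes, size 4 is maximum

Proposed matching has size 4.
Maximum matching size for this graph: 4.

This is a maximum matching.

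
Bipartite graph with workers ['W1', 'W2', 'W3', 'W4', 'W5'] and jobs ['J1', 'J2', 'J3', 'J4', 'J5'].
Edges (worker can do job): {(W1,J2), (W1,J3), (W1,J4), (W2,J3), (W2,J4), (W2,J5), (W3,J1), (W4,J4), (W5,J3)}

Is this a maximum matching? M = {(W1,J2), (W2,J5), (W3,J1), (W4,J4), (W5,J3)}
Yes, size 5 is maximum

Proposed matching has size 5.
Maximum matching size for this graph: 5.

This is a maximum matching.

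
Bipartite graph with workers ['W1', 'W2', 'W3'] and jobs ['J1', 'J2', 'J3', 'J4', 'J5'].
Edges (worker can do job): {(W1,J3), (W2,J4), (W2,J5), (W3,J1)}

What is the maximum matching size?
Maximum matching size = 3

Maximum matching: {(W1,J3), (W2,J5), (W3,J1)}
Size: 3

This assigns 3 workers to 3 distinct jobs.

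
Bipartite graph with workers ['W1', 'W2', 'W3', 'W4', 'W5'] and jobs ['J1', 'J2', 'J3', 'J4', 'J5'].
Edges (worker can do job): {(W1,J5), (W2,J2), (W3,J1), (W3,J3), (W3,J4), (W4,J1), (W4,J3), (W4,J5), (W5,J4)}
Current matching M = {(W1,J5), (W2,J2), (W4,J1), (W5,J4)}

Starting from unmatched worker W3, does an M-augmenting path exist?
Yes: W3 → J1 → W4 → J3

An M-augmenting path alternates non-matching / matching edges, starting and ending at unmatched vertices.
Path: W3 → J1 → W4 → J3
(J3 is unmatched in M, so the path is augmenting.)
Flipping edges along this path would increase |M| from 4 to 5.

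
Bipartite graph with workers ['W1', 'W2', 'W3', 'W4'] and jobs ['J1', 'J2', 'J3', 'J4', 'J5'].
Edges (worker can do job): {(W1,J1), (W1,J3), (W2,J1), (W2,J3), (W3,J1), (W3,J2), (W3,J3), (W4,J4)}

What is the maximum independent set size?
Maximum independent set = 5

By König's theorem:
- Min vertex cover = Max matching = 4
- Max independent set = Total vertices - Min vertex cover
- Max independent set = 9 - 4 = 5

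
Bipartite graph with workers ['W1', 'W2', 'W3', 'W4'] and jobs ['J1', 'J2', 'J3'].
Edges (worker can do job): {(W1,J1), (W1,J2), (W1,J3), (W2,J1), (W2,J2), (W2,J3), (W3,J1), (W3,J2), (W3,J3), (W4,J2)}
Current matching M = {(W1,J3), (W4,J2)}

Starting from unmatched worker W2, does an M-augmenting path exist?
Yes: W2 → J1

An M-augmenting path alternates non-matching / matching edges, starting and ending at unmatched vertices.
Path: W2 → J1
(J1 is unmatched in M, so the path is augmenting.)
Flipping edges along this path would increase |M| from 2 to 3.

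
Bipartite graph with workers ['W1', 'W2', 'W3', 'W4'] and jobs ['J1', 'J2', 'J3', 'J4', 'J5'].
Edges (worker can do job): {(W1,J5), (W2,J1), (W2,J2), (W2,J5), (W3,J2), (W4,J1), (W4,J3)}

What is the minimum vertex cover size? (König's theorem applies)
Minimum vertex cover size = 4

By König's theorem: in bipartite graphs,
min vertex cover = max matching = 4

Maximum matching has size 4, so minimum vertex cover also has size 4.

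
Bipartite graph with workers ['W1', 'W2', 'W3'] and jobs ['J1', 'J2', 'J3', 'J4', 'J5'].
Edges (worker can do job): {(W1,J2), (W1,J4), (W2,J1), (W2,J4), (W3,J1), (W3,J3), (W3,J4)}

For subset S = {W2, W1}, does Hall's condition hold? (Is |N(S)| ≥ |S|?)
Yes: |N(S)| = 3, |S| = 2

Subset S = {W2, W1}
Neighbors N(S) = {J1, J2, J4}

|N(S)| = 3, |S| = 2
Hall's condition: |N(S)| ≥ |S| is satisfied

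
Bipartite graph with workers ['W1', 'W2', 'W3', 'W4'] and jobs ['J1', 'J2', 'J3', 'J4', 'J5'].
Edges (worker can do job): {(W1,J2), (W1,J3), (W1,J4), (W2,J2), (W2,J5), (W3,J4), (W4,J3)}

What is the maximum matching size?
Maximum matching size = 4

Maximum matching: {(W1,J2), (W2,J5), (W3,J4), (W4,J3)}
Size: 4

This assigns 4 workers to 4 distinct jobs.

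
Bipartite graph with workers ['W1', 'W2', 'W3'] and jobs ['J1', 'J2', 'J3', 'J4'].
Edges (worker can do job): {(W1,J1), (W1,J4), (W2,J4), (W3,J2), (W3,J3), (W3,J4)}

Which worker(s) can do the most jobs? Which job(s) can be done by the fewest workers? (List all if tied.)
Most versatile: W3 (3 jobs); Least covered: J1, J2, J3 (1 workers)

Worker degrees (jobs they can do): W1:2, W2:1, W3:3
Job degrees (workers who can do it): J1:1, J2:1, J3:1, J4:3

Maximum worker degree is 3, achieved by: W3
Minimum job degree is 1, achieved by: J1, J2, J3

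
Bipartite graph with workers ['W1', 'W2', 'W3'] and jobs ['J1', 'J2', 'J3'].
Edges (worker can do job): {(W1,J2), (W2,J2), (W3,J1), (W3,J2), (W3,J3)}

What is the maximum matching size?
Maximum matching size = 2

Maximum matching: {(W1,J2), (W3,J1)}
Size: 2

This assigns 2 workers to 2 distinct jobs.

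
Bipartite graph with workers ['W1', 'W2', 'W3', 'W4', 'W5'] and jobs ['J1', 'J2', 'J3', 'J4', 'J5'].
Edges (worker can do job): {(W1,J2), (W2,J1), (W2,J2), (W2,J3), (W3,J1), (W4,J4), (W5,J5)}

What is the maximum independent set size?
Maximum independent set = 5

By König's theorem:
- Min vertex cover = Max matching = 5
- Max independent set = Total vertices - Min vertex cover
- Max independent set = 10 - 5 = 5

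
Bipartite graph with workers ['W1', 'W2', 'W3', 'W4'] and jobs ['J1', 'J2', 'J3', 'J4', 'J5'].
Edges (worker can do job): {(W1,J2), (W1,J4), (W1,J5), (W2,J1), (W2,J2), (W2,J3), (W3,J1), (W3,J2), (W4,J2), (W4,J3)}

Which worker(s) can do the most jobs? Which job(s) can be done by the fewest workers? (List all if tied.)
Most versatile: W1, W2 (3 jobs); Least covered: J4, J5 (1 workers)

Worker degrees (jobs they can do): W1:3, W2:3, W3:2, W4:2
Job degrees (workers who can do it): J1:2, J2:4, J3:2, J4:1, J5:1

Maximum worker degree is 3, achieved by: W1, W2
Minimum job degree is 1, achieved by: J4, J5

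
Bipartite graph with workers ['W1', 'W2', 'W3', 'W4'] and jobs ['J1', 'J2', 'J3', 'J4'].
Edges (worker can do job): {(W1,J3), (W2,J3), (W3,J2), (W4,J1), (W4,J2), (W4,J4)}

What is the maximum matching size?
Maximum matching size = 3

Maximum matching: {(W1,J3), (W3,J2), (W4,J1)}
Size: 3

This assigns 3 workers to 3 distinct jobs.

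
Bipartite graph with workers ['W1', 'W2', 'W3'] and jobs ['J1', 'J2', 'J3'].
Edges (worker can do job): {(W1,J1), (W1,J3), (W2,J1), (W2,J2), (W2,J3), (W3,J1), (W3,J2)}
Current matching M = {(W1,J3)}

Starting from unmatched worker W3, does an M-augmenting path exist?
Yes: W3 → J2

An M-augmenting path alternates non-matching / matching edges, starting and ending at unmatched vertices.
Path: W3 → J2
(J2 is unmatched in M, so the path is augmenting.)
Flipping edges along this path would increase |M| from 1 to 2.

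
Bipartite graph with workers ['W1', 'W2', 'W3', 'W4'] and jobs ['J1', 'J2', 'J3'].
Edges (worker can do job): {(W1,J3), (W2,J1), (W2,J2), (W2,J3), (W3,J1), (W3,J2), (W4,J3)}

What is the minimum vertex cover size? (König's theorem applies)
Minimum vertex cover size = 3

By König's theorem: in bipartite graphs,
min vertex cover = max matching = 3

Maximum matching has size 3, so minimum vertex cover also has size 3.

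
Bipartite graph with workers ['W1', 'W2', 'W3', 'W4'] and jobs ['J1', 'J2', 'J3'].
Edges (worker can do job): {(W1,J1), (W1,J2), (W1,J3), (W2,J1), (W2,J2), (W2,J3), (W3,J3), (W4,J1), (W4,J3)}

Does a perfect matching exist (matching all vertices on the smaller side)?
Yes, perfect matching exists (size 3)

Perfect matching: {(W1,J2), (W3,J3), (W4,J1)}
All 3 vertices on the smaller side are matched.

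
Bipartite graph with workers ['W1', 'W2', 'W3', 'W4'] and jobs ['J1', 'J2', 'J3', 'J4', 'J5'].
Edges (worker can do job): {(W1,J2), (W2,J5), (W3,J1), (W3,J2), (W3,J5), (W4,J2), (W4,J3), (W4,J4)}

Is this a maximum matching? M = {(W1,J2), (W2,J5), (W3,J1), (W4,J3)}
Yes, size 4 is maximum

Proposed matching has size 4.
Maximum matching size for this graph: 4.

This is a maximum matching.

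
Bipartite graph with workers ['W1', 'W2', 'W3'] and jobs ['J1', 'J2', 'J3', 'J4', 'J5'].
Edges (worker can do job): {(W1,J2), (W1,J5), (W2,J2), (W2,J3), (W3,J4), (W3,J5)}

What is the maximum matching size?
Maximum matching size = 3

Maximum matching: {(W1,J5), (W2,J2), (W3,J4)}
Size: 3

This assigns 3 workers to 3 distinct jobs.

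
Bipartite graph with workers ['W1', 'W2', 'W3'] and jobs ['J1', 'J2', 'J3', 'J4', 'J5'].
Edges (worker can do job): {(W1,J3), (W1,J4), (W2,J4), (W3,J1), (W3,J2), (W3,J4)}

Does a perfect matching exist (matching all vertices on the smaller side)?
Yes, perfect matching exists (size 3)

Perfect matching: {(W1,J3), (W2,J4), (W3,J1)}
All 3 vertices on the smaller side are matched.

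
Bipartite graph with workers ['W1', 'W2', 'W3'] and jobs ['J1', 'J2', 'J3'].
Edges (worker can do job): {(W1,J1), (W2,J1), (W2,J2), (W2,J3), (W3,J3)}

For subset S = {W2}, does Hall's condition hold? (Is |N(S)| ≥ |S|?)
Yes: |N(S)| = 3, |S| = 1

Subset S = {W2}
Neighbors N(S) = {J1, J2, J3}

|N(S)| = 3, |S| = 1
Hall's condition: |N(S)| ≥ |S| is satisfied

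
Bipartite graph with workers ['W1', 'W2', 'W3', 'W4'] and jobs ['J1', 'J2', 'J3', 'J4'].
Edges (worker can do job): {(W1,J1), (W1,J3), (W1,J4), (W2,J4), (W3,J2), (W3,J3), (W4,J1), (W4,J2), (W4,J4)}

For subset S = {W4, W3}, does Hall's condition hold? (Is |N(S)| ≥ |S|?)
Yes: |N(S)| = 4, |S| = 2

Subset S = {W4, W3}
Neighbors N(S) = {J1, J2, J3, J4}

|N(S)| = 4, |S| = 2
Hall's condition: |N(S)| ≥ |S| is satisfied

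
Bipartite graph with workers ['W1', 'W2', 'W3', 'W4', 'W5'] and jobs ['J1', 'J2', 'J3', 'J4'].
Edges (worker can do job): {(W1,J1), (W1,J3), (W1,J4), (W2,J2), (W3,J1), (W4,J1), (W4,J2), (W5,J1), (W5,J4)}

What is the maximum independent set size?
Maximum independent set = 5

By König's theorem:
- Min vertex cover = Max matching = 4
- Max independent set = Total vertices - Min vertex cover
- Max independent set = 9 - 4 = 5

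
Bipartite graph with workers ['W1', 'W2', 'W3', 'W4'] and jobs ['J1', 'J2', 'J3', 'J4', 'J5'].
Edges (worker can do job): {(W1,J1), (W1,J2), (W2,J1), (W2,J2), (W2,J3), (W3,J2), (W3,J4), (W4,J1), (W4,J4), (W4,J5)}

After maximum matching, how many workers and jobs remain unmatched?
Unmatched: 0 workers, 1 jobs

Maximum matching size: 4
Workers: 4 total, 4 matched, 0 unmatched
Jobs: 5 total, 4 matched, 1 unmatched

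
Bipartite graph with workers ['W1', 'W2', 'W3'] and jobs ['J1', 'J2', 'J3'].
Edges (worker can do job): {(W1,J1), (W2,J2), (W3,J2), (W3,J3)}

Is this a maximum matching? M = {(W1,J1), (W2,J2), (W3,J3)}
Yes, size 3 is maximum

Proposed matching has size 3.
Maximum matching size for this graph: 3.

This is a maximum matching.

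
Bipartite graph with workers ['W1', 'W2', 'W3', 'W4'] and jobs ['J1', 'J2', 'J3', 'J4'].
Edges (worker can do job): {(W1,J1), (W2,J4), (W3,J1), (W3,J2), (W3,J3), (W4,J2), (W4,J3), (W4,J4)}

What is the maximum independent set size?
Maximum independent set = 4

By König's theorem:
- Min vertex cover = Max matching = 4
- Max independent set = Total vertices - Min vertex cover
- Max independent set = 8 - 4 = 4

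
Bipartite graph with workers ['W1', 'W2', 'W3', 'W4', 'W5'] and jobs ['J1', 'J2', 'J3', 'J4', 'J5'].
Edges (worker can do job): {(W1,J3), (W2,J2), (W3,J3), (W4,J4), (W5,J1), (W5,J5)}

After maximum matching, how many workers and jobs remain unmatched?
Unmatched: 1 workers, 1 jobs

Maximum matching size: 4
Workers: 5 total, 4 matched, 1 unmatched
Jobs: 5 total, 4 matched, 1 unmatched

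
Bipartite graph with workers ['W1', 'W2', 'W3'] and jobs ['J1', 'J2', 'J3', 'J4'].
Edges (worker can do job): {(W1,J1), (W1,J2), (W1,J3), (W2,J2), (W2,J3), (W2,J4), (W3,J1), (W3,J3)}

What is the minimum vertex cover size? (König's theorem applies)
Minimum vertex cover size = 3

By König's theorem: in bipartite graphs,
min vertex cover = max matching = 3

Maximum matching has size 3, so minimum vertex cover also has size 3.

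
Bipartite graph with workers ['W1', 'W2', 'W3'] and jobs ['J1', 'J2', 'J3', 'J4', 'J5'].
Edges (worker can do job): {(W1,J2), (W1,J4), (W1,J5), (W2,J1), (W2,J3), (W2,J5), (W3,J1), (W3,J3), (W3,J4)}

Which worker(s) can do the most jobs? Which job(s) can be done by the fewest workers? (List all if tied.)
Most versatile: W1, W2, W3 (3 jobs); Least covered: J2 (1 workers)

Worker degrees (jobs they can do): W1:3, W2:3, W3:3
Job degrees (workers who can do it): J1:2, J2:1, J3:2, J4:2, J5:2

Maximum worker degree is 3, achieved by: W1, W2, W3
Minimum job degree is 1, achieved by: J2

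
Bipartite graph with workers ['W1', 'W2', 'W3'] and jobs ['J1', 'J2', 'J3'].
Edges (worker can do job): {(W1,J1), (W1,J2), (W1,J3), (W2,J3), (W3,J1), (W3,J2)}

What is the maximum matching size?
Maximum matching size = 3

Maximum matching: {(W1,J2), (W2,J3), (W3,J1)}
Size: 3

This assigns 3 workers to 3 distinct jobs.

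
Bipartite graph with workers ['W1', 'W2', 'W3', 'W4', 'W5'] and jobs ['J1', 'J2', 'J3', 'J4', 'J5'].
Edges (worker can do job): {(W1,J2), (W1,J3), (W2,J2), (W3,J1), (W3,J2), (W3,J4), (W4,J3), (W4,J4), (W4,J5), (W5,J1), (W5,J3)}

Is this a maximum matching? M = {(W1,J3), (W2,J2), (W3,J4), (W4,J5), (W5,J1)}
Yes, size 5 is maximum

Proposed matching has size 5.
Maximum matching size for this graph: 5.

This is a maximum matching.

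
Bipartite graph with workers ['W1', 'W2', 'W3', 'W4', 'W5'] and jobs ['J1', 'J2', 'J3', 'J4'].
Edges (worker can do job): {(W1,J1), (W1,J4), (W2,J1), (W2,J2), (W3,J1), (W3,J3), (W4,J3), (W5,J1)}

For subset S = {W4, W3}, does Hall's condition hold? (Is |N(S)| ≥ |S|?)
Yes: |N(S)| = 2, |S| = 2

Subset S = {W4, W3}
Neighbors N(S) = {J1, J3}

|N(S)| = 2, |S| = 2
Hall's condition: |N(S)| ≥ |S| is satisfied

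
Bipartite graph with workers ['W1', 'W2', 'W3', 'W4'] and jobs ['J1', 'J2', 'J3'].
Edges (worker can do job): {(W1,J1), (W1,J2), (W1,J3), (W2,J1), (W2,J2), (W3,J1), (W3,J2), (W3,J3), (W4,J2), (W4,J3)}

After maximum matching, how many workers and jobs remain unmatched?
Unmatched: 1 workers, 0 jobs

Maximum matching size: 3
Workers: 4 total, 3 matched, 1 unmatched
Jobs: 3 total, 3 matched, 0 unmatched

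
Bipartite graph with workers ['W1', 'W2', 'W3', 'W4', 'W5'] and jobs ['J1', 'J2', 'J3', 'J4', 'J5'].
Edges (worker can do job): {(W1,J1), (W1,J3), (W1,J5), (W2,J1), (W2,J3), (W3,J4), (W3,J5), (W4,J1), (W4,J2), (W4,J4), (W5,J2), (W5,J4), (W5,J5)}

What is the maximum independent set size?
Maximum independent set = 5

By König's theorem:
- Min vertex cover = Max matching = 5
- Max independent set = Total vertices - Min vertex cover
- Max independent set = 10 - 5 = 5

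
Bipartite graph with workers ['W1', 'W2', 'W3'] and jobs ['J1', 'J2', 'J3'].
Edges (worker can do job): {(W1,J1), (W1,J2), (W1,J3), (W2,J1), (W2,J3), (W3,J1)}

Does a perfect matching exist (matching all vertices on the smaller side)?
Yes, perfect matching exists (size 3)

Perfect matching: {(W1,J2), (W2,J3), (W3,J1)}
All 3 vertices on the smaller side are matched.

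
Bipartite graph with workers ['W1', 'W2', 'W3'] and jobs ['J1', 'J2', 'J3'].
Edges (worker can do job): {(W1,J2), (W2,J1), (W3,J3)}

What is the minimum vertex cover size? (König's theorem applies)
Minimum vertex cover size = 3

By König's theorem: in bipartite graphs,
min vertex cover = max matching = 3

Maximum matching has size 3, so minimum vertex cover also has size 3.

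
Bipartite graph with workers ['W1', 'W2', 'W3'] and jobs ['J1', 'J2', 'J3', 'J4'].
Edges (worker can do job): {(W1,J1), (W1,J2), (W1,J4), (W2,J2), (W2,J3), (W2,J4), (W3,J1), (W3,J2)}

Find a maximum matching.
Matching: {(W1,J4), (W2,J2), (W3,J1)}

Maximum matching (size 3):
  W1 → J4
  W2 → J2
  W3 → J1

Each worker is assigned to at most one job, and each job to at most one worker.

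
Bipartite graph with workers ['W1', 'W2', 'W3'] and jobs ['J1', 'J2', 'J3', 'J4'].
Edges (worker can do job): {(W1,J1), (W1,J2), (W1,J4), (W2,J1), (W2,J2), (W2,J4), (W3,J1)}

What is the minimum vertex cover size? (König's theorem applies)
Minimum vertex cover size = 3

By König's theorem: in bipartite graphs,
min vertex cover = max matching = 3

Maximum matching has size 3, so minimum vertex cover also has size 3.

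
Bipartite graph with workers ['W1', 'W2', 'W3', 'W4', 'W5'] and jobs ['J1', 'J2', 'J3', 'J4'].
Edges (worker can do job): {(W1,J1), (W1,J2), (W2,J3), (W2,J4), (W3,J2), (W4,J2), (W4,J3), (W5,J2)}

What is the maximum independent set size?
Maximum independent set = 5

By König's theorem:
- Min vertex cover = Max matching = 4
- Max independent set = Total vertices - Min vertex cover
- Max independent set = 9 - 4 = 5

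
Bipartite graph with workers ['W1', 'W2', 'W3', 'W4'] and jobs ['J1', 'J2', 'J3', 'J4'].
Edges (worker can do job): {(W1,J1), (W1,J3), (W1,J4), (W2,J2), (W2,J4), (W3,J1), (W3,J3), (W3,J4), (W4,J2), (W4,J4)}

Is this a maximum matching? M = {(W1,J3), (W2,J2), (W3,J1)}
No, size 3 is not maximum

Proposed matching has size 3.
Maximum matching size for this graph: 4.

This is NOT maximum - can be improved to size 4.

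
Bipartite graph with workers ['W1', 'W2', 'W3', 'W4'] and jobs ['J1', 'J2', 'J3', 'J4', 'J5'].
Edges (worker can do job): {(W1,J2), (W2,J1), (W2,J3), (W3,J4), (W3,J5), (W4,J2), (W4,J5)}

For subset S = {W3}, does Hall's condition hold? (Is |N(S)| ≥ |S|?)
Yes: |N(S)| = 2, |S| = 1

Subset S = {W3}
Neighbors N(S) = {J4, J5}

|N(S)| = 2, |S| = 1
Hall's condition: |N(S)| ≥ |S| is satisfied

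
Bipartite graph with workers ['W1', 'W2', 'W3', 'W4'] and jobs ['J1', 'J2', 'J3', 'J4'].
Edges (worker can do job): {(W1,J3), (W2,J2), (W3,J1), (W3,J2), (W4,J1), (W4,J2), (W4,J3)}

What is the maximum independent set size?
Maximum independent set = 5

By König's theorem:
- Min vertex cover = Max matching = 3
- Max independent set = Total vertices - Min vertex cover
- Max independent set = 8 - 3 = 5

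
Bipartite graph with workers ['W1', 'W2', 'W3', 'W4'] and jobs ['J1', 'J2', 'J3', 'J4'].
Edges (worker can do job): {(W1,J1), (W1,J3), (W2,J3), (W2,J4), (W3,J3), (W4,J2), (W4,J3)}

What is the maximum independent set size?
Maximum independent set = 4

By König's theorem:
- Min vertex cover = Max matching = 4
- Max independent set = Total vertices - Min vertex cover
- Max independent set = 8 - 4 = 4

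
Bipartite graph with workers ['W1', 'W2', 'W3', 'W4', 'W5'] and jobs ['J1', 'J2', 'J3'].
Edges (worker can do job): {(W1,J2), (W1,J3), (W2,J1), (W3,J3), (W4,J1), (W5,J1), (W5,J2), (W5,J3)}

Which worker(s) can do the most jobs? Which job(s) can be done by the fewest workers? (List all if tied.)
Most versatile: W5 (3 jobs); Least covered: J2 (2 workers)

Worker degrees (jobs they can do): W1:2, W2:1, W3:1, W4:1, W5:3
Job degrees (workers who can do it): J1:3, J2:2, J3:3

Maximum worker degree is 3, achieved by: W5
Minimum job degree is 2, achieved by: J2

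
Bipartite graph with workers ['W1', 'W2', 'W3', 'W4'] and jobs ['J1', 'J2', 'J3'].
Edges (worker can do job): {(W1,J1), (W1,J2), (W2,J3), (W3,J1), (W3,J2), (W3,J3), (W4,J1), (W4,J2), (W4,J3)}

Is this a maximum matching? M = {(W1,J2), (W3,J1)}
No, size 2 is not maximum

Proposed matching has size 2.
Maximum matching size for this graph: 3.

This is NOT maximum - can be improved to size 3.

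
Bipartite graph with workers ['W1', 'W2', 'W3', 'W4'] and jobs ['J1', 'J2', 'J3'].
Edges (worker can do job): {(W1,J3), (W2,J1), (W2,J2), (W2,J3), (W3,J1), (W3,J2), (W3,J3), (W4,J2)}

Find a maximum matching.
Matching: {(W2,J1), (W3,J3), (W4,J2)}

Maximum matching (size 3):
  W2 → J1
  W3 → J3
  W4 → J2

Each worker is assigned to at most one job, and each job to at most one worker.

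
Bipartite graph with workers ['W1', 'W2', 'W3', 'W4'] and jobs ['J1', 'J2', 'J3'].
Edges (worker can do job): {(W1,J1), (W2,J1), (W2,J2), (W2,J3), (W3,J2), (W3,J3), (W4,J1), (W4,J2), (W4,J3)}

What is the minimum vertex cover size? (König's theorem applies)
Minimum vertex cover size = 3

By König's theorem: in bipartite graphs,
min vertex cover = max matching = 3

Maximum matching has size 3, so minimum vertex cover also has size 3.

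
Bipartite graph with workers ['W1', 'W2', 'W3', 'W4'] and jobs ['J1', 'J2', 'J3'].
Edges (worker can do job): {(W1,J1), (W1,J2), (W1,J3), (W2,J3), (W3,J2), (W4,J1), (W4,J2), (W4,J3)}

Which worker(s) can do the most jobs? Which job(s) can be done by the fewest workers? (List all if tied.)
Most versatile: W1, W4 (3 jobs); Least covered: J1 (2 workers)

Worker degrees (jobs they can do): W1:3, W2:1, W3:1, W4:3
Job degrees (workers who can do it): J1:2, J2:3, J3:3

Maximum worker degree is 3, achieved by: W1, W4
Minimum job degree is 2, achieved by: J1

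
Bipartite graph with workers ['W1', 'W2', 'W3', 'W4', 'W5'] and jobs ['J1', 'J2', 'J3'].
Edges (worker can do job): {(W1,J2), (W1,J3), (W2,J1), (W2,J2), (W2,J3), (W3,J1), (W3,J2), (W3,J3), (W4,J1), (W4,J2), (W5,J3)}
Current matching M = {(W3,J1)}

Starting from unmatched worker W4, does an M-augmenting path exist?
Yes: W4 → J2

An M-augmenting path alternates non-matching / matching edges, starting and ending at unmatched vertices.
Path: W4 → J2
(J2 is unmatched in M, so the path is augmenting.)
Flipping edges along this path would increase |M| from 1 to 2.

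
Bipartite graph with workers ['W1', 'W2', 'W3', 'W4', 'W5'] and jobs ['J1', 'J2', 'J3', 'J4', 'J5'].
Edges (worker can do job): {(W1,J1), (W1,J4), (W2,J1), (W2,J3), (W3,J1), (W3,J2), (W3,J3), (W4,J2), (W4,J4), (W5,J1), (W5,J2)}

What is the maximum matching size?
Maximum matching size = 4

Maximum matching: {(W1,J1), (W3,J3), (W4,J4), (W5,J2)}
Size: 4

This assigns 4 workers to 4 distinct jobs.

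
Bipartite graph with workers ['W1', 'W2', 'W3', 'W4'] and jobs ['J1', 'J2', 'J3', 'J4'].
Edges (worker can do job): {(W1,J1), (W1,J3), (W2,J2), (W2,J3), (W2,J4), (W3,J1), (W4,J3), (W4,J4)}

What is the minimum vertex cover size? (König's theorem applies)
Minimum vertex cover size = 4

By König's theorem: in bipartite graphs,
min vertex cover = max matching = 4

Maximum matching has size 4, so minimum vertex cover also has size 4.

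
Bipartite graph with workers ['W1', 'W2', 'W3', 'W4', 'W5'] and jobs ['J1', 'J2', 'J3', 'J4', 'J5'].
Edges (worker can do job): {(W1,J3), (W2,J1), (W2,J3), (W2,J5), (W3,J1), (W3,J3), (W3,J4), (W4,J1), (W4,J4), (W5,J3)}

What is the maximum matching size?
Maximum matching size = 4

Maximum matching: {(W2,J5), (W3,J4), (W4,J1), (W5,J3)}
Size: 4

This assigns 4 workers to 4 distinct jobs.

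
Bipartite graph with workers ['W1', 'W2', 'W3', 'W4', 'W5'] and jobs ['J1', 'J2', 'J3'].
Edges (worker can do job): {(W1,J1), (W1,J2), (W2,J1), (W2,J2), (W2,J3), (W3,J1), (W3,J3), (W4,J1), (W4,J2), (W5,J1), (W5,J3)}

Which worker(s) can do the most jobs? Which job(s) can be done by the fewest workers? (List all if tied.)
Most versatile: W2 (3 jobs); Least covered: J2, J3 (3 workers)

Worker degrees (jobs they can do): W1:2, W2:3, W3:2, W4:2, W5:2
Job degrees (workers who can do it): J1:5, J2:3, J3:3

Maximum worker degree is 3, achieved by: W2
Minimum job degree is 3, achieved by: J2, J3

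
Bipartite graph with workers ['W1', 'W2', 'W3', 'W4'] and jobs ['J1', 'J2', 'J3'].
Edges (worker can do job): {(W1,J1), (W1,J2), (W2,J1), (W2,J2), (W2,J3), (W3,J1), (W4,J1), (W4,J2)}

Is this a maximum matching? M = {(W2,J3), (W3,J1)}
No, size 2 is not maximum

Proposed matching has size 2.
Maximum matching size for this graph: 3.

This is NOT maximum - can be improved to size 3.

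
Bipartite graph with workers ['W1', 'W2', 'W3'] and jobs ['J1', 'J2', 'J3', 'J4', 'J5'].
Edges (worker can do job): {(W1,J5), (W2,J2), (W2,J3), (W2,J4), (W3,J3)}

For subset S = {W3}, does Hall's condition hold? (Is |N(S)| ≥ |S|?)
Yes: |N(S)| = 1, |S| = 1

Subset S = {W3}
Neighbors N(S) = {J3}

|N(S)| = 1, |S| = 1
Hall's condition: |N(S)| ≥ |S| is satisfied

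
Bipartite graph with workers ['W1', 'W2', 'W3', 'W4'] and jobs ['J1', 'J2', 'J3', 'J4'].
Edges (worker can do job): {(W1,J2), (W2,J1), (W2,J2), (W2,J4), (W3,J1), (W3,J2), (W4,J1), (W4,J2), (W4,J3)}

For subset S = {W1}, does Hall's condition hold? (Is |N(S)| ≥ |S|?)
Yes: |N(S)| = 1, |S| = 1

Subset S = {W1}
Neighbors N(S) = {J2}

|N(S)| = 1, |S| = 1
Hall's condition: |N(S)| ≥ |S| is satisfied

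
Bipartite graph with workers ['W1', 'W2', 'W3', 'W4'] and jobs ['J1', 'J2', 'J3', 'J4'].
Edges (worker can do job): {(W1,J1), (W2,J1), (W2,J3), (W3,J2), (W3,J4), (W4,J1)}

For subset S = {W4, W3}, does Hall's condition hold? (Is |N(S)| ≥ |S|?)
Yes: |N(S)| = 3, |S| = 2

Subset S = {W4, W3}
Neighbors N(S) = {J1, J2, J4}

|N(S)| = 3, |S| = 2
Hall's condition: |N(S)| ≥ |S| is satisfied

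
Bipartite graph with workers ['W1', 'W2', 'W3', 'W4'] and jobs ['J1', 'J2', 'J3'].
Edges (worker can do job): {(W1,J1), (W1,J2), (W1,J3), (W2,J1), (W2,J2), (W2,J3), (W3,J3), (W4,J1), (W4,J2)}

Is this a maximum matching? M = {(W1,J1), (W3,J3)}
No, size 2 is not maximum

Proposed matching has size 2.
Maximum matching size for this graph: 3.

This is NOT maximum - can be improved to size 3.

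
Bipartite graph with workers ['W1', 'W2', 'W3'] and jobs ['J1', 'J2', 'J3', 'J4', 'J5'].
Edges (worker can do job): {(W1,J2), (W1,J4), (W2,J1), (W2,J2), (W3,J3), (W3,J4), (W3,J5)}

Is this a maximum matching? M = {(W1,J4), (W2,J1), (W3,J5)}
Yes, size 3 is maximum

Proposed matching has size 3.
Maximum matching size for this graph: 3.

This is a maximum matching.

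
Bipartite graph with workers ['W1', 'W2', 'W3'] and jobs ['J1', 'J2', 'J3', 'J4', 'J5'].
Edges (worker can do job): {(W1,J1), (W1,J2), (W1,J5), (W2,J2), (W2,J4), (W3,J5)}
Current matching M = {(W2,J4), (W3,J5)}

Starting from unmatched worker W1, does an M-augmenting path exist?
Yes: W1 → J2

An M-augmenting path alternates non-matching / matching edges, starting and ending at unmatched vertices.
Path: W1 → J2
(J2 is unmatched in M, so the path is augmenting.)
Flipping edges along this path would increase |M| from 2 to 3.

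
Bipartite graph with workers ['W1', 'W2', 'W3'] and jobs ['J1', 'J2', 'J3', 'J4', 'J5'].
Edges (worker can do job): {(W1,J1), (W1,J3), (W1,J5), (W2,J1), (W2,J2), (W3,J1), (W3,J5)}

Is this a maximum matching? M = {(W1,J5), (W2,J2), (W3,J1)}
Yes, size 3 is maximum

Proposed matching has size 3.
Maximum matching size for this graph: 3.

This is a maximum matching.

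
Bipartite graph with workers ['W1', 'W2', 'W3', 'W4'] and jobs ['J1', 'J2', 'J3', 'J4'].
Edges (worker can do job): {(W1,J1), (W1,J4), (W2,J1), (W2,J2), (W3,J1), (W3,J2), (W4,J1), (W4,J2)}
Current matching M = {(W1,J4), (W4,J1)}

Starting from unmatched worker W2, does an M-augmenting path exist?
Yes: W2 → J2

An M-augmenting path alternates non-matching / matching edges, starting and ending at unmatched vertices.
Path: W2 → J2
(J2 is unmatched in M, so the path is augmenting.)
Flipping edges along this path would increase |M| from 2 to 3.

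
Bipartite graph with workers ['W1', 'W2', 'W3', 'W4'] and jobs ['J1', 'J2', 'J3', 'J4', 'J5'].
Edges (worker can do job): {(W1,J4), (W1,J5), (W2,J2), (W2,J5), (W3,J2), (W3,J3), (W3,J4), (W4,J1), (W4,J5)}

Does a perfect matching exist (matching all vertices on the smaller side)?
Yes, perfect matching exists (size 4)

Perfect matching: {(W1,J5), (W2,J2), (W3,J4), (W4,J1)}
All 4 vertices on the smaller side are matched.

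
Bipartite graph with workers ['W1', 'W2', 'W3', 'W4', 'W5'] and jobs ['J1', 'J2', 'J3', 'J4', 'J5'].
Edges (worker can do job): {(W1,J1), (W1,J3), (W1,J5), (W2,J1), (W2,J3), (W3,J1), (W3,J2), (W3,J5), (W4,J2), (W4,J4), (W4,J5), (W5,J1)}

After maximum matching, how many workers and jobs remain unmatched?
Unmatched: 0 workers, 0 jobs

Maximum matching size: 5
Workers: 5 total, 5 matched, 0 unmatched
Jobs: 5 total, 5 matched, 0 unmatched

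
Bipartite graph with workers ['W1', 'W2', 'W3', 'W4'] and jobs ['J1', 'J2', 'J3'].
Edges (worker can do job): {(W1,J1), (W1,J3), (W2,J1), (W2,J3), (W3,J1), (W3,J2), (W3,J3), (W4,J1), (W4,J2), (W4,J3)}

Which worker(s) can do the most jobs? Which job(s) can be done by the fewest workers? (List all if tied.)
Most versatile: W3, W4 (3 jobs); Least covered: J2 (2 workers)

Worker degrees (jobs they can do): W1:2, W2:2, W3:3, W4:3
Job degrees (workers who can do it): J1:4, J2:2, J3:4

Maximum worker degree is 3, achieved by: W3, W4
Minimum job degree is 2, achieved by: J2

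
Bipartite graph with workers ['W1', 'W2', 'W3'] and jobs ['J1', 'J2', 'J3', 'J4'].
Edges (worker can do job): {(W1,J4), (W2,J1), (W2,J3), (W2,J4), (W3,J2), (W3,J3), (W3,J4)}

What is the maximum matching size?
Maximum matching size = 3

Maximum matching: {(W1,J4), (W2,J1), (W3,J3)}
Size: 3

This assigns 3 workers to 3 distinct jobs.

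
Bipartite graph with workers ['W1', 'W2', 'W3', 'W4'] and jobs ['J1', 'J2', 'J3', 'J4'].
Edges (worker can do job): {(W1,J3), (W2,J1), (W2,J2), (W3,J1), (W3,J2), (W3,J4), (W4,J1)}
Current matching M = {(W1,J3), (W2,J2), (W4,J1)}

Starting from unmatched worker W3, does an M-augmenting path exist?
Yes: W3 → J4

An M-augmenting path alternates non-matching / matching edges, starting and ending at unmatched vertices.
Path: W3 → J4
(J4 is unmatched in M, so the path is augmenting.)
Flipping edges along this path would increase |M| from 3 to 4.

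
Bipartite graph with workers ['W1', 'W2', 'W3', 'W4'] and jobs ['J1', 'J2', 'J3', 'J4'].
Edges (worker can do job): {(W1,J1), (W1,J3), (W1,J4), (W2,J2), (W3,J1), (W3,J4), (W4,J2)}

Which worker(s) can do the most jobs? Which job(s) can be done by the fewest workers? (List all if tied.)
Most versatile: W1 (3 jobs); Least covered: J3 (1 workers)

Worker degrees (jobs they can do): W1:3, W2:1, W3:2, W4:1
Job degrees (workers who can do it): J1:2, J2:2, J3:1, J4:2

Maximum worker degree is 3, achieved by: W1
Minimum job degree is 1, achieved by: J3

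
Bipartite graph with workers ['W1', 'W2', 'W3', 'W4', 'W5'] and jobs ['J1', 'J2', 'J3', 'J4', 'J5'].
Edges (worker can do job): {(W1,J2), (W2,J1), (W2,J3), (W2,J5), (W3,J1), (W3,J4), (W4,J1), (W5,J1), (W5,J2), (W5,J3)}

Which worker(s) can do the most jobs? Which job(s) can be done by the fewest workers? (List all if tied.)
Most versatile: W2, W5 (3 jobs); Least covered: J4, J5 (1 workers)

Worker degrees (jobs they can do): W1:1, W2:3, W3:2, W4:1, W5:3
Job degrees (workers who can do it): J1:4, J2:2, J3:2, J4:1, J5:1

Maximum worker degree is 3, achieved by: W2, W5
Minimum job degree is 1, achieved by: J4, J5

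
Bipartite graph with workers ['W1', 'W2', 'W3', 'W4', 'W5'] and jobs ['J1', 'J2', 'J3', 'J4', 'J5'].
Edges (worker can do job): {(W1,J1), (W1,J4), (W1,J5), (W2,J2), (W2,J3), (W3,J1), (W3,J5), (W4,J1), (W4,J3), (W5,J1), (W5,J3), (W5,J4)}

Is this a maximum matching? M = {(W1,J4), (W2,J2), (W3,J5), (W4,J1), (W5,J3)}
Yes, size 5 is maximum

Proposed matching has size 5.
Maximum matching size for this graph: 5.

This is a maximum matching.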